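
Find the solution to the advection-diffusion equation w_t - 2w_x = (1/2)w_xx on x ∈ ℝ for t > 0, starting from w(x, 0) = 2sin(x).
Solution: Change to a moving frame: let η = x + 2t, σ = t and write w(x,t) = u(η,σ).
By the chain rule w_t = u_σ + 2u_η, w_x = u_η, w_xx = u_ηη.
Then w_t - 2w_x = u_σ: the advection term cancels and the PDE becomes the heat equation u_σ = (1/2)u_ηη on η ∈ ℝ.
Initial data: u(η,0) = w(η,0) = 2sin(η).
On η ∈ ℝ each mode satisfies (sin(nη))″ = -n² sin(nη), so exp(-n²σ/2) sin(nη) solves the heat equation; by superposition u(η,σ) = Σ c_n exp(-n²σ/2) sin(nη).
Reading off the coefficients: c_1=2, so u(η,σ) = 2exp(-σ/2)sin(η).
Substituting back η = x + 2t, σ = t: w(x,t) = u(x + 2t, t).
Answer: w(x, t) = 2exp(-t/2)sin(2t + x)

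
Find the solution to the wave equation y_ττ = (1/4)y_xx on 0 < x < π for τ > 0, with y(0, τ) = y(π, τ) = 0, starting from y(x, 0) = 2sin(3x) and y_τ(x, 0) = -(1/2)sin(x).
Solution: Using separation of variables y = X(x)T(τ):
Eigenfunctions: sin(nx), n = 1, 2, 3, ...
General solution: y(x, τ) = Σ [A_n cos(n τ/2) + B_n sin(n τ/2)] sin(nx)
From y(x,0) = 2sin(3x): A_3=2. From y_τ(x,0) = -(1/2)sin(x), using y_τ(x,0) = Σ ω_n B_n sin(nx) with ω_n = n/2: B_1 = (-1/2)/(1/2) = -1.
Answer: y(x, τ) = -sin(x)sin(τ/2) + 2sin(3x)cos(3τ/2)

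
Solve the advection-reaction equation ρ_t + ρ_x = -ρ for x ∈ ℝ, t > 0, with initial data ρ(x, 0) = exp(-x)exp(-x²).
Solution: Substitute ρ = exp(-x)u.
Then ρ_x = exp(-x)(u_x - u), ρ_t = exp(-x)u_t; substituting and dividing by exp(-x), the lower-order terms cancel: u_t + u_x = 0 (standard advection equation).
Data for u: u(x,0) = exp(x)ρ(x,0) = exp(-x²).
By characteristics (dx/dt = 1), u(x,t) = f(x - t) with f = u(·, 0).
So u(x,t) = exp(-(-t + x)²), and ρ(x,t) = exp(-x)u(x,t).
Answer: ρ(x, t) = exp(-x)exp(-(-t + x)²)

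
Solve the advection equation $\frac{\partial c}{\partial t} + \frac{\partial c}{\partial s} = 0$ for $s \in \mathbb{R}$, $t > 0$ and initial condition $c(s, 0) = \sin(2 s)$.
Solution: By characteristics ($ds/dt = 1$), $c(s,t) = f(s - t)$ with $f = c( \cdot , 0)$.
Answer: $c(s, t) = \sin(2 s - 2 t)$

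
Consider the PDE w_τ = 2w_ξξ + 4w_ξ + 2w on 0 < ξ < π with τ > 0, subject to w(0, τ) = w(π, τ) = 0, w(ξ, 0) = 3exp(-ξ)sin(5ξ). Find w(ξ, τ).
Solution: Substitute w = exp(-ξ)u.
Then w_ξ = exp(-ξ)(u_ξ - u), w_ξξ = exp(-ξ)(u_ξξ - 2u_ξ + u), w_τ = exp(-ξ)u_τ; substituting and dividing by exp(-ξ), the lower-order terms cancel: u_τ = 2u_ξξ (standard heat equation).
Data for u: u(ξ,0) = exp(ξ)w(ξ,0) = 3sin(5ξ). The boundary conditions carry over: u(0,τ) = u(π,τ) = 0.
Separating variables: u = Σ c_n exp(-2n²τ) sin(nξ). From u(ξ,0) = 3sin(5ξ): c_5=3.
So u(ξ,τ) = 3exp(-50τ)sin(5ξ), and w(ξ,τ) = exp(-ξ)u(ξ,τ).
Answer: w(ξ, τ) = 3exp(-ξ)exp(-50τ)sin(5ξ)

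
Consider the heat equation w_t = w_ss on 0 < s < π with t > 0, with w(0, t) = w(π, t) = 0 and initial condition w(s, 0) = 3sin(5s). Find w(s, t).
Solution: Separating variables: w = Σ c_n exp(-n²t) sin(ns). From w(s,0) = 3sin(5s): c_5=3.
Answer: w(s, t) = 3exp(-25t)sin(5s)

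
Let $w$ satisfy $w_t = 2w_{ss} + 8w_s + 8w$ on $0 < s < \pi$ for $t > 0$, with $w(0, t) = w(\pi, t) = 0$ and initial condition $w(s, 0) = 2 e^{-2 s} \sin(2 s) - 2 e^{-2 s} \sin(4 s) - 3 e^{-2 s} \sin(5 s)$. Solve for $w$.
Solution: Substitute $w = e^{-2s}u$.
Then $w_s = e^{-2s}(u_s - 2u)$, $w_{ss} = e^{-2s}(u_{ss} - 4u_s + 4u)$, $w_t = e^{-2s}u_t$; substituting and dividing by $e^{-2s}$, the lower-order terms cancel: $u_t = 2u_{ss}$ (standard heat equation).
Data for $u$: $u(s,0) = e^{2s}w(s,0) = 2 \sin(2 s) - 2 \sin(4 s) - 3 \sin(5 s)$. The boundary conditions carry over: $u(0,t) = u(\pi,t) = 0$.
Separating variables: $u = \sum c_n e^{-2n^2t} \sin(ns)$. From $u(s,0) = 2 \sin(2 s) - 2 \sin(4 s) - 3 \sin(5 s)$: $c_2=2, c_4=-2, c_5=-3$.
So $u(s,t) = 2 e^{-8 t} \sin(2 s) - 2 e^{-32 t} \sin(4 s) - 3 e^{-50 t} \sin(5 s)$, and $w(s,t) = e^{-2s}u(s,t)$.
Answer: $w(s, t) = 2 e^{-2 s} e^{-8 t} \sin(2 s) - 2 e^{-2 s} e^{-32 t} \sin(4 s) - 3 e^{-2 s} e^{-50 t} \sin(5 s)$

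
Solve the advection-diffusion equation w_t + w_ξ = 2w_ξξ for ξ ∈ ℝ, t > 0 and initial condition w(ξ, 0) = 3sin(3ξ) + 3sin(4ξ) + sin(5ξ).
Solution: Moving frame: η = ξ - t, σ = t, w = u(η,σ), so w_t = u_σ - u_η and w_ξξ = u_ηη.
Hence w_t + w_ξ = u_σ and the PDE becomes the heat equation u_σ = 2u_ηη on η ∈ ℝ.
Initial data: u(η,0) = w(η,0) = 3sin(3η) + 3sin(4η) + sin(5η). Each mode sin(nη) decays as exp(-2n²σ) on ℝ, so u(η,σ) = Σ c_n exp(-2n²σ) sin(nη) with c_3=3, c_4=3, c_5=1: u(η,σ) = 3exp(-18σ)sin(3η) + 3exp(-32σ)sin(4η) + exp(-50σ)sin(5η).
Substituting back: w(ξ,t) = u(ξ - t, t).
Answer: w(ξ, t) = -3exp(-18t)sin(3t - 3ξ) - 3exp(-32t)sin(4t - 4ξ) - exp(-50t)sin(5t - 5ξ)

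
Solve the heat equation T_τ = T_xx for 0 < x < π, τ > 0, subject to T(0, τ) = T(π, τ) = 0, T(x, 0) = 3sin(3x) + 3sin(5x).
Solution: Using separation of variables T = X(x)G(τ):
Eigenfunctions: sin(nx), n = 1, 2, 3, ...
General solution: T(x, τ) = Σ c_n sin(nx) exp(-n² τ)
Matching T(x,0) = 3sin(3x) + 3sin(5x) term by term: c_3=3, c_5=3.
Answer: T(x, τ) = 3exp(-9τ)sin(3x) + 3exp(-25τ)sin(5x)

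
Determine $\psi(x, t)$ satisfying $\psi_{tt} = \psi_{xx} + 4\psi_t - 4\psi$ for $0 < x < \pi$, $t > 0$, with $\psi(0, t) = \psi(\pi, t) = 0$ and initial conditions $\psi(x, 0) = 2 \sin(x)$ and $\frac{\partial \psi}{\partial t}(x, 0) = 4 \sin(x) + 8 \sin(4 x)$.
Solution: Substitute $\psi = e^{2t}u$.
Then $\psi_t = e^{2t}(u_t + 2u)$, $\psi_{tt} = e^{2t}(u_{tt} + 4u_t + 4u)$, $\psi_{xx} = e^{2t}u_{xx}$; substituting and dividing by $e^{2t}$, the lower-order terms cancel: $u_{tt} = u_{xx}$ (standard wave equation).
Data for $u$: $u(x,0) = \psi(x,0) = 2 \sin(x)$; $u_t(x,0) = \psi_t(x,0) - 2\psi(x,0) = 8 \sin(4 x)$. The boundary conditions carry over: $u(0,t) = u(\pi,t) = 0$.
Separating variables: $u = \sum [A_n \cos(\omega_n t) + B_n \sin(\omega_n t)] \sin(nx)$, $\omega_n = n$. From ICs ($B_n$ = velocity coefficient / $\omega_n$): $A_1=2, B_4=2$.
So $u(x,t) = 2 \sin(4 t) \sin(4 x) + 2 \sin(x) \cos(t)$, and $\psi(x,t) = e^{2t}u(x,t)$.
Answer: $\psi(x, t) = 2 e^{2 t} \sin(4 t) \sin(4 x) + 2 e^{2 t} \sin(x) \cos(t)$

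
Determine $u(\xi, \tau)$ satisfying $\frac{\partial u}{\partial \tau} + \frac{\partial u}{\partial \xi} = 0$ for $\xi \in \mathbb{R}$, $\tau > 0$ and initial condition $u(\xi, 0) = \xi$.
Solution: By method of characteristics (waves move right with speed 1):
Along characteristics $\xi - \tau =$ const, $u$ is constant, so $u(\xi,\tau) = f(\xi - \tau)$ with $f = u( \cdot , 0)$.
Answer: $u(\xi, \tau) = - \tau + \xi$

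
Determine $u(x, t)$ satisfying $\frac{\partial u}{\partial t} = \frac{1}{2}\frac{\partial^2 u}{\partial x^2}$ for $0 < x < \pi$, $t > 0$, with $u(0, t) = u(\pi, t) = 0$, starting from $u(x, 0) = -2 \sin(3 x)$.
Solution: Using separation of variables $u = X(x)T(t)$:
Eigenfunctions: $\sin(nx)$, $n = 1, 2, 3, \ldots$
General solution: $u(x, t) = \sum c_n \sin(nx) e^{-n^2 t/2}$
Matching $u(x,0) = -2 \sin(3 x)$ term by term: $c_3=-2$.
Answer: $u(x, t) = -2 e^{-9 t/2} \sin(3 x)$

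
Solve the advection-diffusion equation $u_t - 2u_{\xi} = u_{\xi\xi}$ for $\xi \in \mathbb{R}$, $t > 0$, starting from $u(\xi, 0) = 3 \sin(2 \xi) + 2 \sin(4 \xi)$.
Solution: Moving frame: $\eta = \xi + 2t$, $\sigma = t$, $u = w(\eta,\sigma)$, so $u_t = w_{\sigma} + 2w_{\eta}$ and $u_{\xi\xi} = w_{\eta\eta}$.
Hence $u_t - 2u_{\xi} = w_{\sigma}$ and the PDE becomes the heat equation $w_{\sigma} = w_{\eta\eta}$ on $\eta \in \mathbb{R}$.
Initial data: $w(\eta,0) = u(\eta,0) = 3 \sin(2 \eta) + 2 \sin(4 \eta)$. Each mode $\sin(n\eta)$ decays as $e^{-n^2\sigma}$ on $\mathbb{R}$, so $w(\eta,\sigma) = \sum c_n e^{-n^2\sigma} \sin(n\eta)$ with $c_2=3, c_4=2$: $w(\eta,\sigma) = 3 e^{-4 \sigma} \sin(2 \eta) + 2 e^{-16 \sigma} \sin(4 \eta)$.
Substituting back: $u(\xi,t) = w(\xi + 2t, t)$.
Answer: $u(\xi, t) = 3 e^{-4 t} \sin(2 \xi + 4 t) + 2 e^{-16 t} \sin(4 \xi + 8 t)$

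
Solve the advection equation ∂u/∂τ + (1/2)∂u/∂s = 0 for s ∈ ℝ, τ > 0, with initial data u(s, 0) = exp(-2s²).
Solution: By method of characteristics (waves move right with speed 1/2):
Along characteristics s - (1/2)τ = const, u is constant, so u(s,τ) = f(s - (1/2)τ) with f = u(·, 0).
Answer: u(s, τ) = exp(-2(s - τ/2)²)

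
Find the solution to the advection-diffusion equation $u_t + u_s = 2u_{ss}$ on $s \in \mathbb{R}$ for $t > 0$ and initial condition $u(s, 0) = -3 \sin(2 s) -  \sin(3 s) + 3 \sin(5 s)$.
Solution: Moving frame: $\eta = s - t$, $\sigma = t$, $u = w(\eta,\sigma)$, so $u_t = w_{\sigma} - w_{\eta}$ and $u_{ss} = w_{\eta\eta}$.
Hence $u_t + u_s = w_{\sigma}$ and the PDE becomes the heat equation $w_{\sigma} = 2w_{\eta\eta}$ on $\eta \in \mathbb{R}$.
Initial data: $w(\eta,0) = u(\eta,0) = -3 \sin(2 \eta) - \sin(3 \eta) + 3 \sin(5 \eta)$. Each mode $\sin(n\eta)$ decays as $e^{-2n^2\sigma}$ on $\mathbb{R}$, so $w(\eta,\sigma) = \sum c_n e^{-2n^2\sigma} \sin(n\eta)$ with $c_2=-3, c_3=-1, c_5=3$: $w(\eta,\sigma) = -3 e^{-8 \sigma} \sin(2 \eta) - e^{-18 \sigma} \sin(3 \eta) + 3 e^{-50 \sigma} \sin(5 \eta)$.
Substituting back: $u(s,t) = w(s - t, t)$.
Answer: $u(s, t) = -3 e^{-8 t} \sin(2 s - 2 t) -  e^{-18 t} \sin(3 s - 3 t) + 3 e^{-50 t} \sin(5 s - 5 t)$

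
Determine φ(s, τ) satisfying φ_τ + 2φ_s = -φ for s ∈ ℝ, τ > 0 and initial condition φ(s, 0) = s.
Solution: Substitute φ = exp(-τ)u.
Then φ_τ = exp(-τ)(u_τ - u), φ_s = exp(-τ)u_s; substituting and dividing by exp(-τ), the lower-order terms cancel: u_τ + 2u_s = 0 (standard advection equation).
Data for u: u(s,0) = φ(s,0) = s.
By characteristics (ds/dτ = 2), u(s,τ) = f(s - 2τ) with f = u(·, 0).
So u(s,τ) = s - 2τ, and φ(s,τ) = exp(-τ)u(s,τ).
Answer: φ(s, τ) = sexp(-τ) - 2τexp(-τ)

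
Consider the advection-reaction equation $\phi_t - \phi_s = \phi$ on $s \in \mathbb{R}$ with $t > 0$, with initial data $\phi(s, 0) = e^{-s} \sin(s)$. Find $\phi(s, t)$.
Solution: Substitute $\phi = e^{-s}u$, i.e. $u = e^{s}\phi$.
By the product rule, $\phi_s = e^{-s}(u_s - u)$, $\phi_t = e^{-s}u_t$.
Substituting into the PDE and dividing by $e^{-s}$: $u_t - (u_s - u) = u$.
The lower-order terms cancel, leaving the standard advection equation $u_t - u_s = 0$.
Initial data for $u$: $u(s,0) = e^{s}\phi(s,0) = \sin(s)$.
Solve for $u$:
  By method of characteristics (waves move left with speed 1):
  Along characteristics $s + t =$ const, $u$ is constant, so $u(s,t) = f(s + t)$ with $f = u( \cdot , 0)$.
Hence $u(s,t) = \sin(s + t)$.
Transform back: $\phi(s,t) = e^{-s}u(s,t)$.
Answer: $\phi(s, t) = e^{-s} \sin(s + t)$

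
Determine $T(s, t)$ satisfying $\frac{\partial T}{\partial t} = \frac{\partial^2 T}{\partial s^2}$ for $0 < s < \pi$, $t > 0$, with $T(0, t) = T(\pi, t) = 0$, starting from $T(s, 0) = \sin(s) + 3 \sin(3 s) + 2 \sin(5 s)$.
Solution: Separating variables: $T = \sum c_n e^{-n^2t} \sin(ns)$. From $T(s,0) = \sin(s) + 3 \sin(3 s) + 2 \sin(5 s)$: $c_1=1, c_3=3, c_5=2$.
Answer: $T(s, t) = e^{-t} \sin(s) + 3 e^{-9 t} \sin(3 s) + 2 e^{-25 t} \sin(5 s)$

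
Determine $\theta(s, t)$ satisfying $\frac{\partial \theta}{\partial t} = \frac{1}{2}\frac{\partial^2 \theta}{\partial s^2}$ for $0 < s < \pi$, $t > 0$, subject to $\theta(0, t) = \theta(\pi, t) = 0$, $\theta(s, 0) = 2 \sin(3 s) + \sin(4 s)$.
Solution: Separating variables: $\theta = \sum c_n e^{-n^2t/2} \sin(ns)$. From $\theta(s,0) = 2 \sin(3 s) + \sin(4 s)$: $c_3=2, c_4=1$.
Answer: $\theta(s, t) = e^{-8 t} \sin(4 s) + 2 e^{-9 t/2} \sin(3 s)$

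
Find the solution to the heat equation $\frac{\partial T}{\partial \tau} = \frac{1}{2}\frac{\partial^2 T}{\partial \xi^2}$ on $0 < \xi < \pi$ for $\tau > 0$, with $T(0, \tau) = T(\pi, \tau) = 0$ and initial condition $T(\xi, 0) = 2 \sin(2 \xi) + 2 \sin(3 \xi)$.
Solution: Separating variables: $T = \sum c_n e^{-n^2\tau/2} \sin(n\xi)$. From $T(\xi,0) = 2 \sin(2 \xi) + 2 \sin(3 \xi)$: $c_2=2, c_3=2$.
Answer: $T(\xi, \tau) = 2 e^{-2 \tau} \sin(2 \xi) + 2 e^{-9 \tau/2} \sin(3 \xi)$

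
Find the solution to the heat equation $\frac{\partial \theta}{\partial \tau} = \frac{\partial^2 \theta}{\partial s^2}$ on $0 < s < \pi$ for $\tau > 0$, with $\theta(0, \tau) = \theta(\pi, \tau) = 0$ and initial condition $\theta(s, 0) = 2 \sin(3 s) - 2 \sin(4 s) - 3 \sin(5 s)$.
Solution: Using separation of variables $\theta = X(s)G(\tau)$:
Eigenfunctions: $\sin(ns)$, $n = 1, 2, 3, \ldots$
General solution: $\theta(s, \tau) = \sum c_n \sin(ns) e^{-n^2 \tau}$
Matching $\theta(s,0) = 2 \sin(3 s) - 2 \sin(4 s) - 3 \sin(5 s)$ term by term: $c_3=2, c_4=-2, c_5=-3$.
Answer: $\theta(s, \tau) = 2 e^{-9 \tau} \sin(3 s) - 2 e^{-16 \tau} \sin(4 s) - 3 e^{-25 \tau} \sin(5 s)$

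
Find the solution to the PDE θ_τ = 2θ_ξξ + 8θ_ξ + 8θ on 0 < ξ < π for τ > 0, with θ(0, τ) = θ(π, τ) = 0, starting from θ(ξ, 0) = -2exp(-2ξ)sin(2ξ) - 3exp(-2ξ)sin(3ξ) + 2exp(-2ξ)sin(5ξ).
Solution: Substitute θ = exp(-2ξ)u, i.e. u = exp(2ξ)θ.
By the product rule, θ_ξ = exp(-2ξ)(u_ξ - 2u), θ_ξξ = exp(-2ξ)(u_ξξ - 4u_ξ + 4u), θ_τ = exp(-2ξ)u_τ.
Substituting into the PDE and dividing by exp(-2ξ): u_τ = 2(u_ξξ - 4u_ξ + 4u) + 8(u_ξ - 2u) + 8u.
The lower-order terms cancel, leaving the standard heat equation u_τ = 2u_ξξ.
Initial data for u: u(ξ,0) = exp(2ξ)θ(ξ,0) = -2sin(2ξ) - 3sin(3ξ) + 2sin(5ξ). The boundary conditions carry over: u(0,τ) = u(π,τ) = 0.
Solve for u:
  Using separation of variables u = X(ξ)G(τ):
  Eigenfunctions: sin(nξ), n = 1, 2, 3, ...
  General solution: u(ξ, τ) = Σ c_n sin(nξ) exp(-2n² τ)
  Matching u(ξ,0) = -2sin(2ξ) - 3sin(3ξ) + 2sin(5ξ) term by term: c_2=-2, c_3=-3, c_5=2.
Hence u(ξ,τ) = -2exp(-8τ)sin(2ξ) - 3exp(-18τ)sin(3ξ) + 2exp(-50τ)sin(5ξ).
Transform back: θ(ξ,τ) = exp(-2ξ)u(ξ,τ).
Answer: θ(ξ, τ) = -2exp(-2ξ)exp(-8τ)sin(2ξ) - 3exp(-2ξ)exp(-18τ)sin(3ξ) + 2exp(-2ξ)exp(-50τ)sin(5ξ)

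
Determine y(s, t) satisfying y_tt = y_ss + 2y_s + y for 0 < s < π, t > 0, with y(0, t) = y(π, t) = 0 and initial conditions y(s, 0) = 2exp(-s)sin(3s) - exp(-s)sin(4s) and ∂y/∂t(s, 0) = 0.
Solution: Substitute y = exp(-s)u.
Then y_s = exp(-s)(u_s - u), y_ss = exp(-s)(u_ss - 2u_s + u), y_tt = exp(-s)u_tt; substituting and dividing by exp(-s), the lower-order terms cancel: u_tt = u_ss (standard wave equation).
Data for u: u(s,0) = exp(s)y(s,0) = 2sin(3s) - sin(4s); u_t(s,0) = exp(s)y_t(s,0) = 0. The boundary conditions carry over: u(0,t) = u(π,t) = 0.
Separating variables: u = Σ [A_n cos(ω_n t) + B_n sin(ω_n t)] sin(ns), ω_n = n. From ICs: A_3=2, A_4=-1.
So u(s,t) = 2sin(3s)cos(3t) - sin(4s)cos(4t), and y(s,t) = exp(-s)u(s,t).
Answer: y(s, t) = 2exp(-s)sin(3s)cos(3t) - exp(-s)sin(4s)cos(4t)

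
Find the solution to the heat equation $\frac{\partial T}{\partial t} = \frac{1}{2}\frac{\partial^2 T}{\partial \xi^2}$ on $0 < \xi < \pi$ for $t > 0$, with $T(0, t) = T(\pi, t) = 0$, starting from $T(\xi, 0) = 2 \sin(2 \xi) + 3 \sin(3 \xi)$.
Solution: Separating variables: $T = \sum c_n e^{-n^2t/2} \sin(n\xi)$. From $T(\xi,0) = 2 \sin(2 \xi) + 3 \sin(3 \xi)$: $c_2=2, c_3=3$.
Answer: $T(\xi, t) = 2 e^{-2 t} \sin(2 \xi) + 3 e^{-9 t/2} \sin(3 \xi)$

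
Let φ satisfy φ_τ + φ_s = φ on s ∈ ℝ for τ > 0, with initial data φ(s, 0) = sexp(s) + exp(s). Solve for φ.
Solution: Substitute φ = exp(s)u, i.e. u = exp(-s)φ.
By the product rule, φ_s = exp(s)(u_s + u), φ_τ = exp(s)u_τ.
Substituting into the PDE and dividing by exp(s): u_τ + (u_s + u) = u.
The lower-order terms cancel, leaving the standard advection equation u_τ + u_s = 0.
Initial data for u: u(s,0) = exp(-s)φ(s,0) = s + 1.
Solve for u:
  By method of characteristics (waves move right with speed 1):
  Along characteristics s - τ = const, u is constant, so u(s,τ) = f(s - τ) with f = u(·, 0).
Hence u(s,τ) = s - τ + 1.
Transform back: φ(s,τ) = exp(s)u(s,τ).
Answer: φ(s, τ) = sexp(s) - τexp(s) + exp(s)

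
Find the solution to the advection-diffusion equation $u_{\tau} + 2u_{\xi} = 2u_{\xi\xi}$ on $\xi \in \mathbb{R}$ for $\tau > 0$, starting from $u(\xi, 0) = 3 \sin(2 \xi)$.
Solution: Moving frame: $\eta = \xi - 2\tau$, $\sigma = \tau$, $u = w(\eta,\sigma)$, so $u_{\tau} = w_{\sigma} - 2w_{\eta}$ and $u_{\xi\xi} = w_{\eta\eta}$.
Hence $u_{\tau} + 2u_{\xi} = w_{\sigma}$ and the PDE becomes the heat equation $w_{\sigma} = 2w_{\eta\eta}$ on $\eta \in \mathbb{R}$.
Initial data: $w(\eta,0) = u(\eta,0) = 3 \sin(2 \eta)$. Each mode $\sin(n\eta)$ decays as $e^{-2n^2\sigma}$ on $\mathbb{R}$, so $w(\eta,\sigma) = \sum c_n e^{-2n^2\sigma} \sin(n\eta)$ with $c_2=3$: $w(\eta,\sigma) = 3 e^{-8 \sigma} \sin(2 \eta)$.
Substituting back: $u(\xi,\tau) = w(\xi - 2\tau, \tau)$.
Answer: $u(\xi, \tau) = -3 e^{-8 \tau} \sin(4 \tau - 2 \xi)$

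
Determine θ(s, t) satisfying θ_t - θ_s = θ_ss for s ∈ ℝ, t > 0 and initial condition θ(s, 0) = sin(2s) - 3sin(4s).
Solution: Change to a moving frame: let η = s + t, σ = t and write θ(s,t) = u(η,σ).
By the chain rule θ_t = u_σ + u_η, θ_s = u_η, θ_ss = u_ηη.
Then θ_t - θ_s = u_σ: the advection term cancels and the PDE becomes the heat equation u_σ = u_ηη on η ∈ ℝ.
Initial data: u(η,0) = θ(η,0) = sin(2η) - 3sin(4η).
On η ∈ ℝ each mode satisfies (sin(nη))″ = -n² sin(nη), so exp(-n²σ) sin(nη) solves the heat equation; by superposition u(η,σ) = Σ c_n exp(-n²σ) sin(nη).
Reading off the coefficients: c_2=1, c_4=-3, so u(η,σ) = exp(-4σ)sin(2η) - 3exp(-16σ)sin(4η).
Substituting back η = s + t, σ = t: θ(s,t) = u(s + t, t).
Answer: θ(s, t) = exp(-4t)sin(2s + 2t) - 3exp(-16t)sin(4s + 4t)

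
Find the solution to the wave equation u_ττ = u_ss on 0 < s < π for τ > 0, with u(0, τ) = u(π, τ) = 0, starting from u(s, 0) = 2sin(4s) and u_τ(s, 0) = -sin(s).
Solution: Separating variables: u = Σ [A_n cos(ω_n τ) + B_n sin(ω_n τ)] sin(ns), ω_n = n. From ICs (B_n = velocity coefficient / ω_n): A_4=2, B_1=-1.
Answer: u(s, τ) = -sin(s)sin(τ) + 2sin(4s)cos(4τ)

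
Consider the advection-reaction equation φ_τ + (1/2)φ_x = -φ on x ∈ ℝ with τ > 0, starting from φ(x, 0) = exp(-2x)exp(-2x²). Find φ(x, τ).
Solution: Substitute φ = exp(-2x)u.
Then φ_x = exp(-2x)(u_x - 2u), φ_τ = exp(-2x)u_τ; substituting and dividing by exp(-2x), the lower-order terms cancel: u_τ + (1/2)u_x = 0 (standard advection equation).
Data for u: u(x,0) = exp(2x)φ(x,0) = exp(-2x²).
By characteristics (dx/dτ = 1/2), u(x,τ) = f(x - (1/2)τ) with f = u(·, 0).
So u(x,τ) = exp(-2(x - τ/2)²), and φ(x,τ) = exp(-2x)u(x,τ).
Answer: φ(x, τ) = exp(-2x)exp(-2(x - τ/2)²)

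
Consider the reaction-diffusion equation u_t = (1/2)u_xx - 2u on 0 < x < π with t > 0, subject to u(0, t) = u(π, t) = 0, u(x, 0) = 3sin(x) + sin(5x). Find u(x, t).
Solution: Substitute u = exp(-2t)w.
Then u_t = exp(-2t)(w_t - 2w), u_xx = exp(-2t)w_xx; substituting and dividing by exp(-2t), the lower-order terms cancel: w_t = (1/2)w_xx (standard heat equation).
Data for w: w(x,0) = u(x,0) = 3sin(x) + sin(5x). The boundary conditions carry over: w(0,t) = w(π,t) = 0.
Separating variables: w = Σ c_n exp(-n²t/2) sin(nx). From w(x,0) = 3sin(x) + sin(5x): c_1=3, c_5=1.
So w(x,t) = 3exp(-t/2)sin(x) + exp(-25t/2)sin(5x), and u(x,t) = exp(-2t)w(x,t).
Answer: u(x, t) = 3exp(-5t/2)sin(x) + exp(-29t/2)sin(5x)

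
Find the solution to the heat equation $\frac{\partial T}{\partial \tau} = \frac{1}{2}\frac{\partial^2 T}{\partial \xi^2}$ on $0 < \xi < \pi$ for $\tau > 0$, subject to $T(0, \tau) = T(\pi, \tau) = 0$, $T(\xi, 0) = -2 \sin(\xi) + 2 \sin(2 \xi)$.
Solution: Using separation of variables $T = X(\xi)G(\tau)$:
Eigenfunctions: $\sin(n\xi)$, $n = 1, 2, 3, \ldots$
General solution: $T(\xi, \tau) = \sum c_n \sin(n\xi) e^{-n^2 \tau/2}$
Matching $T(\xi,0) = -2 \sin(\xi) + 2 \sin(2 \xi)$ term by term: $c_1=-2, c_2=2$.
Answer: $T(\xi, \tau) = 2 e^{-2 \tau} \sin(2 \xi) - 2 e^{-\tau/2} \sin(\xi)$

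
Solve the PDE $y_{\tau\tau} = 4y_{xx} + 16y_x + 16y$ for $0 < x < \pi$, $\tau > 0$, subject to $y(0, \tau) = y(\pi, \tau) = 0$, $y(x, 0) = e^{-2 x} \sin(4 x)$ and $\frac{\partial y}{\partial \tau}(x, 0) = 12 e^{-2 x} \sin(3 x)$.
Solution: Substitute $y = e^{-2x}u$, i.e. $u = e^{2x}y$.
By the product rule, $y_x = e^{-2x}(u_x - 2u)$, $y_{xx} = e^{-2x}(u_{xx} - 4u_x + 4u)$, $y_{\tau\tau} = e^{-2x}u_{\tau\tau}$.
Substituting into the PDE and dividing by $e^{-2x}$: $u_{\tau\tau} = 4(u_{xx} - 4u_x + 4u) + 16(u_x - 2u) + 16u$.
The lower-order terms cancel, leaving the standard wave equation $u_{\tau\tau} = 4u_{xx}$.
Initial data for $u$: $u(x,0) = e^{2x}y(x,0) = \sin(4 x)$; $u_{\tau}(x,0) = e^{2x}y_{\tau}(x,0) = 12 \sin(3 x)$. The boundary conditions carry over: $u(0,\tau) = u(\pi,\tau) = 0$.
Solve for $u$:
  Using separation of variables $u = X(x)T(\tau)$:
  Eigenfunctions: $\sin(nx)$, $n = 1, 2, 3, \ldots$
  General solution: $u(x, \tau) = \sum [A_n \cos(2n \tau) + B_n \sin(2n \tau)] \sin(nx)$
  From $u(x,0) = \sin(4 x)$: $A_4=1$. From $u_{\tau}(x,0) = 12 \sin(3 x)$, using $u_{\tau}(x,0) = \sum \omega_n B_n \sin(nx)$ with $\omega_n = 2n$: $B_3 = 12/6 = 2$.
Hence $u(x,\tau) = 2 \sin(3 x) \sin(6 \tau) + \sin(4 x) \cos(8 \tau)$.
Transform back: $y(x,\tau) = e^{-2x}u(x,\tau)$.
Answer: $y(x, \tau) = 2 e^{-2 x} \sin(6 \tau) \sin(3 x) + e^{-2 x} \sin(4 x) \cos(8 \tau)$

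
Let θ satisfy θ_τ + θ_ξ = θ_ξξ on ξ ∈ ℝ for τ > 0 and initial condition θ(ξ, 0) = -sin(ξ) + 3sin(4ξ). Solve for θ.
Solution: Moving frame: η = ξ - τ, σ = τ, θ = u(η,σ), so θ_τ = u_σ - u_η and θ_ξξ = u_ηη.
Hence θ_τ + θ_ξ = u_σ and the PDE becomes the heat equation u_σ = u_ηη on η ∈ ℝ.
Initial data: u(η,0) = θ(η,0) = -sin(η) + 3sin(4η). Each mode sin(nη) decays as exp(-n²σ) on ℝ, so u(η,σ) = Σ c_n exp(-n²σ) sin(nη) with c_1=-1, c_4=3: u(η,σ) = -exp(-σ)sin(η) + 3exp(-16σ)sin(4η).
Substituting back: θ(ξ,τ) = u(ξ - τ, τ).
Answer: θ(ξ, τ) = -exp(-τ)sin(ξ - τ) + 3exp(-16τ)sin(4ξ - 4τ)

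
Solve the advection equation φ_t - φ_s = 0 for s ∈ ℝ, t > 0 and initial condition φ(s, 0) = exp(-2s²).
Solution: By characteristics (ds/dt = -1), φ(s,t) = f(s + t) with f = φ(·, 0).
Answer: φ(s, t) = exp(-2(s + t)²)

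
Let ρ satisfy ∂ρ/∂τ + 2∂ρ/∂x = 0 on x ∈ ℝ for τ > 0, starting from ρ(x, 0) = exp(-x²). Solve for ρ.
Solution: By characteristics (dx/dτ = 2), ρ(x,τ) = f(x - 2τ) with f = ρ(·, 0).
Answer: ρ(x, τ) = exp(-(x - 2τ)²)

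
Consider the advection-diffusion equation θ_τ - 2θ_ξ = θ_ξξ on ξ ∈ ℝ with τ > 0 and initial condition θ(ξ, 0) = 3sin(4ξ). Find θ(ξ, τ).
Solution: Change to a moving frame: let η = ξ + 2τ, σ = τ and write θ(ξ,τ) = u(η,σ).
By the chain rule θ_τ = u_σ + 2u_η, θ_ξ = u_η, θ_ξξ = u_ηη.
Then θ_τ - 2θ_ξ = u_σ: the advection term cancels and the PDE becomes the heat equation u_σ = u_ηη on η ∈ ℝ.
Initial data: u(η,0) = θ(η,0) = 3sin(4η).
On η ∈ ℝ each mode satisfies (sin(nη))″ = -n² sin(nη), so exp(-n²σ) sin(nη) solves the heat equation; by superposition u(η,σ) = Σ c_n exp(-n²σ) sin(nη).
Reading off the coefficients: c_4=3, so u(η,σ) = 3exp(-16σ)sin(4η).
Substituting back η = ξ + 2τ, σ = τ: θ(ξ,τ) = u(ξ + 2τ, τ).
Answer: θ(ξ, τ) = 3exp(-16τ)sin(4ξ + 8τ)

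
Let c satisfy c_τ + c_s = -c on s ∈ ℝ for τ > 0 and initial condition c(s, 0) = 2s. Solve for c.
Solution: Substitute c = exp(-τ)u, i.e. u = exp(τ)c.
By the product rule, c_τ = exp(-τ)(u_τ - u), c_s = exp(-τ)u_s.
Substituting into the PDE and dividing by exp(-τ): u_τ - u + u_s = -u.
The lower-order terms cancel, leaving the standard advection equation u_τ + u_s = 0.
Initial data for u: u(s,0) = c(s,0) = 2s.
Solve for u:
  By method of characteristics (waves move right with speed 1):
  Along characteristics s - τ = const, u is constant, so u(s,τ) = f(s - τ) with f = u(·, 0).
Hence u(s,τ) = 2s - 2τ.
Transform back: c(s,τ) = exp(-τ)u(s,τ).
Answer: c(s, τ) = 2sexp(-τ) - 2τexp(-τ)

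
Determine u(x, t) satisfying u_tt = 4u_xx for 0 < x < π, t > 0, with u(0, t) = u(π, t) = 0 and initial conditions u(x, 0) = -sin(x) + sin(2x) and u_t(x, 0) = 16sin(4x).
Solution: Separating variables: u = Σ [A_n cos(ω_n t) + B_n sin(ω_n t)] sin(nx), ω_n = 2n. From ICs (B_n = velocity coefficient / ω_n): A_1=-1, A_2=1, B_4=2.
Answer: u(x, t) = 2sin(8t)sin(4x) - sin(x)cos(2t) + sin(2x)cos(4t)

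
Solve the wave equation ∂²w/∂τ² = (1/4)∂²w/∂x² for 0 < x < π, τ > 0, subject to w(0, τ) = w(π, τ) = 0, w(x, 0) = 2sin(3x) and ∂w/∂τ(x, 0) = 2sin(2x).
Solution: Separating variables: w = Σ [A_n cos(ω_n τ) + B_n sin(ω_n τ)] sin(nx), ω_n = n/2. From ICs (B_n = velocity coefficient / ω_n): A_3=2, B_2=2.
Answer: w(x, τ) = 2sin(2x)sin(τ) + 2sin(3x)cos(3τ/2)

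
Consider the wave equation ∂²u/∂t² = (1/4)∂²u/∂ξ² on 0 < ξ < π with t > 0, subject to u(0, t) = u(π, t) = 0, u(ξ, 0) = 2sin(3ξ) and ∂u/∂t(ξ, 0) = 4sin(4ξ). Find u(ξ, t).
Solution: Using separation of variables u = X(ξ)T(t):
Eigenfunctions: sin(nξ), n = 1, 2, 3, ...
General solution: u(ξ, t) = Σ [A_n cos(n t/2) + B_n sin(n t/2)] sin(nξ)
From u(ξ,0) = 2sin(3ξ): A_3=2. From u_t(ξ,0) = 4sin(4ξ), using u_t(ξ,0) = Σ ω_n B_n sin(nξ) with ω_n = n/2: B_4 = 4/2 = 2.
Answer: u(ξ, t) = 2sin(2t)sin(4ξ) + 2sin(3ξ)cos(3t/2)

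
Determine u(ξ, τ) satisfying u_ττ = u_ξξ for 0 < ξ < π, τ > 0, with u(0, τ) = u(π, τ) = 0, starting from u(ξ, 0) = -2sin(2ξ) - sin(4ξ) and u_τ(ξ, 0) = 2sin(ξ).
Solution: Using separation of variables u = X(ξ)T(τ):
Eigenfunctions: sin(nξ), n = 1, 2, 3, ...
General solution: u(ξ, τ) = Σ [A_n cos(n τ) + B_n sin(n τ)] sin(nξ)
From u(ξ,0) = -2sin(2ξ) - sin(4ξ): A_2=-2, A_4=-1. From u_τ(ξ,0) = 2sin(ξ), using u_τ(ξ,0) = Σ ω_n B_n sin(nξ) with ω_n = n: B_1 = 2/1 = 2.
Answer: u(ξ, τ) = 2sin(ξ)sin(τ) - 2sin(2ξ)cos(2τ) - sin(4ξ)cos(4τ)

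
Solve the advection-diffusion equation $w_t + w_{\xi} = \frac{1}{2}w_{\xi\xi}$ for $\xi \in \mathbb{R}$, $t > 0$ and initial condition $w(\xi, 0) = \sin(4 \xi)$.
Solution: Moving frame: $\eta = \xi - t$, $\sigma = t$, $w = u(\eta,\sigma)$, so $w_t = u_{\sigma} - u_{\eta}$ and $w_{\xi\xi} = u_{\eta\eta}$.
Hence $w_t + w_{\xi} = u_{\sigma}$ and the PDE becomes the heat equation $u_{\sigma} = \frac{1}{2}u_{\eta\eta}$ on $\eta \in \mathbb{R}$.
Initial data: $u(\eta,0) = w(\eta,0) = \sin(4 \eta)$. Each mode $\sin(n\eta)$ decays as $e^{-n^2\sigma/2}$ on $\mathbb{R}$, so $u(\eta,\sigma) = \sum c_n e^{-n^2\sigma/2} \sin(n\eta)$ with $c_4=1$: $u(\eta,\sigma) = e^{-8 \sigma} \sin(4 \eta)$.
Substituting back: $w(\xi,t) = u(\xi - t, t)$.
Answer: $w(\xi, t) = e^{-8 t} \sin(4 \xi - 4 t)$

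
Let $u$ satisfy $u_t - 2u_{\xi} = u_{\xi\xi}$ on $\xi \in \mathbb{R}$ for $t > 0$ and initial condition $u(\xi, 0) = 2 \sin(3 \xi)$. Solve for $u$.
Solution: Moving frame: $\eta = \xi + 2t$, $\sigma = t$, $u = w(\eta,\sigma)$, so $u_t = w_{\sigma} + 2w_{\eta}$ and $u_{\xi\xi} = w_{\eta\eta}$.
Hence $u_t - 2u_{\xi} = w_{\sigma}$ and the PDE becomes the heat equation $w_{\sigma} = w_{\eta\eta}$ on $\eta \in \mathbb{R}$.
Initial data: $w(\eta,0) = u(\eta,0) = 2 \sin(3 \eta)$. Each mode $\sin(n\eta)$ decays as $e^{-n^2\sigma}$ on $\mathbb{R}$, so $w(\eta,\sigma) = \sum c_n e^{-n^2\sigma} \sin(n\eta)$ with $c_3=2$: $w(\eta,\sigma) = 2 e^{-9 \sigma} \sin(3 \eta)$.
Substituting back: $u(\xi,t) = w(\xi + 2t, t)$.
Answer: $u(\xi, t) = 2 e^{-9 t} \sin(3 \xi + 6 t)$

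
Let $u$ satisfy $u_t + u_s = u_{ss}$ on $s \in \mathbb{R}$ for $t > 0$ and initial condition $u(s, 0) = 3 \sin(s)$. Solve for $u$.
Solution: Change to a moving frame: let $\eta = s - t$, $\sigma = t$ and write $u(s,t) = w(\eta,\sigma)$.
By the chain rule $u_t = w_{\sigma} - w_{\eta}$, $u_s = w_{\eta}$, $u_{ss} = w_{\eta\eta}$.
Then $u_t + u_s = w_{\sigma}$: the advection term cancels and the PDE becomes the heat equation $w_{\sigma} = w_{\eta\eta}$ on $\eta \in \mathbb{R}$.
Initial data: $w(\eta,0) = u(\eta,0) = 3 \sin(\eta)$.
On $\eta \in \mathbb{R}$ each mode satisfies $(\sin(n\eta))'' = -n^2 \sin(n\eta)$, so $e^{-n^2\sigma} \sin(n\eta)$ solves the heat equation; by superposition $w(\eta,\sigma) = \sum c_n e^{-n^2\sigma} \sin(n\eta)$.
Reading off the coefficients: $c_1=3$, so $w(\eta,\sigma) = 3 e^{-\sigma} \sin(\eta)$.
Substituting back $\eta = s - t$, $\sigma = t$: $u(s,t) = w(s - t, t)$.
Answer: $u(s, t) = 3 e^{-t} \sin(s - t)$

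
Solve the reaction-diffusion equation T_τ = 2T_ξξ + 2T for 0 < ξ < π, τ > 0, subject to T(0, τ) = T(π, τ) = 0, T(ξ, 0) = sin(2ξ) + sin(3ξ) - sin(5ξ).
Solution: Substitute T = exp(2τ)u, i.e. u = exp(-2τ)T.
By the product rule, T_τ = exp(2τ)(u_τ + 2u), T_ξξ = exp(2τ)u_ξξ.
Substituting into the PDE and dividing by exp(2τ): u_τ + 2u = 2u_ξξ + 2u.
The lower-order terms cancel, leaving the standard heat equation u_τ = 2u_ξξ.
Initial data for u: u(ξ,0) = T(ξ,0) = sin(2ξ) + sin(3ξ) - sin(5ξ). The boundary conditions carry over: u(0,τ) = u(π,τ) = 0.
Solve for u:
  Using separation of variables u = X(ξ)G(τ):
  Eigenfunctions: sin(nξ), n = 1, 2, 3, ...
  General solution: u(ξ, τ) = Σ c_n sin(nξ) exp(-2n² τ)
  Matching u(ξ,0) = sin(2ξ) + sin(3ξ) - sin(5ξ) term by term: c_2=1, c_3=1, c_5=-1.
Hence u(ξ,τ) = exp(-8τ)sin(2ξ) + exp(-18τ)sin(3ξ) - exp(-50τ)sin(5ξ).
Transform back: T(ξ,τ) = exp(2τ)u(ξ,τ).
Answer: T(ξ, τ) = exp(-6τ)sin(2ξ) + exp(-16τ)sin(3ξ) - exp(-48τ)sin(5ξ)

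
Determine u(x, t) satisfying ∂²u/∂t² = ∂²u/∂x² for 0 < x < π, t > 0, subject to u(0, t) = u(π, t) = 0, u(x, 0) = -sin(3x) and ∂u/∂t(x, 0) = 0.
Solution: Using separation of variables u = X(x)T(t):
Eigenfunctions: sin(nx), n = 1, 2, 3, ...
General solution: u(x, t) = Σ [A_n cos(n t) + B_n sin(n t)] sin(nx)
From u(x,0) = -sin(3x): A_3=-1. From u_t(x,0) = 0: all B_n = 0.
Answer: u(x, t) = -sin(3x)cos(3t)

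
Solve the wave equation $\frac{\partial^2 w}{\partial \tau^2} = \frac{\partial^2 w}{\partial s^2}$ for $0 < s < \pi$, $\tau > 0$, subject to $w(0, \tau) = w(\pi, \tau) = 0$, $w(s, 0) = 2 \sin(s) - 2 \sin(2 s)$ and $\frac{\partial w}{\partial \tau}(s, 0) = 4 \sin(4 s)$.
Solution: Using separation of variables $w = X(s)T(\tau)$:
Eigenfunctions: $\sin(ns)$, $n = 1, 2, 3, \ldots$
General solution: $w(s, \tau) = \sum [A_n \cos(n \tau) + B_n \sin(n \tau)] \sin(ns)$
From $w(s,0) = 2 \sin(s) - 2 \sin(2 s)$: $A_1=2, A_2=-2$. From $w_{\tau}(s,0) = 4 \sin(4 s)$, using $w_{\tau}(s,0) = \sum \omega_n B_n \sin(ns)$ with $\omega_n = n$: $B_4 = 4/4 = 1$.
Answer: $w(s, \tau) = \sin(4 \tau) \sin(4 s) + 2 \sin(s) \cos(\tau) - 2 \sin(2 s) \cos(2 \tau)$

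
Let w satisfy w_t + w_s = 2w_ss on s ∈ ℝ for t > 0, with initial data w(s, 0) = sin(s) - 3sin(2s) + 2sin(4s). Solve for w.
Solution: Change to a moving frame: let η = s - t, σ = t and write w(s,t) = u(η,σ).
By the chain rule w_t = u_σ - u_η, w_s = u_η, w_ss = u_ηη.
Then w_t + w_s = u_σ: the advection term cancels and the PDE becomes the heat equation u_σ = 2u_ηη on η ∈ ℝ.
Initial data: u(η,0) = w(η,0) = sin(η) - 3sin(2η) + 2sin(4η).
On η ∈ ℝ each mode satisfies (sin(nη))″ = -n² sin(nη), so exp(-2n²σ) sin(nη) solves the heat equation; by superposition u(η,σ) = Σ c_n exp(-2n²σ) sin(nη).
Reading off the coefficients: c_1=1, c_2=-3, c_4=2, so u(η,σ) = exp(-2σ)sin(η) - 3exp(-8σ)sin(2η) + 2exp(-32σ)sin(4η).
Substituting back η = s - t, σ = t: w(s,t) = u(s - t, t).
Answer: w(s, t) = exp(-2t)sin(s - t) - 3exp(-8t)sin(2s - 2t) + 2exp(-32t)sin(4s - 4t)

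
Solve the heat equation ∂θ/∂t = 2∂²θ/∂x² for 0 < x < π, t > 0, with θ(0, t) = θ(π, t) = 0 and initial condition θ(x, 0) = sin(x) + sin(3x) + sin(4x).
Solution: Using separation of variables θ = X(x)G(t):
Eigenfunctions: sin(nx), n = 1, 2, 3, ...
General solution: θ(x, t) = Σ c_n sin(nx) exp(-2n² t)
Matching θ(x,0) = sin(x) + sin(3x) + sin(4x) term by term: c_1=1, c_3=1, c_4=1.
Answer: θ(x, t) = exp(-2t)sin(x) + exp(-18t)sin(3x) + exp(-32t)sin(4x)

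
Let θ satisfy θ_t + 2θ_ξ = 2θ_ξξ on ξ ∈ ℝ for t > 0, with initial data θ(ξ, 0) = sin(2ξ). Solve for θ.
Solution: Moving frame: η = ξ - 2t, σ = t, θ = u(η,σ), so θ_t = u_σ - 2u_η and θ_ξξ = u_ηη.
Hence θ_t + 2θ_ξ = u_σ and the PDE becomes the heat equation u_σ = 2u_ηη on η ∈ ℝ.
Initial data: u(η,0) = θ(η,0) = sin(2η). Each mode sin(nη) decays as exp(-2n²σ) on ℝ, so u(η,σ) = Σ c_n exp(-2n²σ) sin(nη) with c_2=1: u(η,σ) = exp(-8σ)sin(2η).
Substituting back: θ(ξ,t) = u(ξ - 2t, t).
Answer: θ(ξ, t) = -exp(-8t)sin(4t - 2ξ)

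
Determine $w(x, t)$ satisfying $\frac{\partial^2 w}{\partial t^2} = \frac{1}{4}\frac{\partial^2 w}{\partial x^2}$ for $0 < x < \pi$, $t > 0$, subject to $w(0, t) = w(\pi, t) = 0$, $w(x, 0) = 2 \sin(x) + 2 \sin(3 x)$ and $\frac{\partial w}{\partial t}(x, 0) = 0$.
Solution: Separating variables: $w = \sum [A_n \cos(\omega_n t) + B_n \sin(\omega_n t)] \sin(nx)$, $\omega_n = n/2$. From ICs: $A_1=2, A_3=2$.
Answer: $w(x, t) = 2 \sin(x) \cos(t/2) + 2 \sin(3 x) \cos(3 t/2)$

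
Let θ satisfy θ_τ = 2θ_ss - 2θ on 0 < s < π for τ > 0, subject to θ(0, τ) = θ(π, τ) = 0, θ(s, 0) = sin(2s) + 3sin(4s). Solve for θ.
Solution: Substitute θ = exp(-2τ)u, i.e. u = exp(2τ)θ.
By the product rule, θ_τ = exp(-2τ)(u_τ - 2u), θ_ss = exp(-2τ)u_ss.
Substituting into the PDE and dividing by exp(-2τ): u_τ - 2u = 2u_ss - 2u.
The lower-order terms cancel, leaving the standard heat equation u_τ = 2u_ss.
Initial data for u: u(s,0) = θ(s,0) = sin(2s) + 3sin(4s). The boundary conditions carry over: u(0,τ) = u(π,τ) = 0.
Solve for u:
  Using separation of variables u = X(s)G(τ):
  Eigenfunctions: sin(ns), n = 1, 2, 3, ...
  General solution: u(s, τ) = Σ c_n sin(ns) exp(-2n² τ)
  Matching u(s,0) = sin(2s) + 3sin(4s) term by term: c_2=1, c_4=3.
Hence u(s,τ) = exp(-8τ)sin(2s) + 3exp(-32τ)sin(4s).
Transform back: θ(s,τ) = exp(-2τ)u(s,τ).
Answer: θ(s, τ) = exp(-10τ)sin(2s) + 3exp(-34τ)sin(4s)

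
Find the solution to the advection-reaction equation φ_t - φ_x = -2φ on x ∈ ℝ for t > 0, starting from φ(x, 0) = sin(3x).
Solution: Substitute φ = exp(-2t)u.
Then φ_t = exp(-2t)(u_t - 2u), φ_x = exp(-2t)u_x; substituting and dividing by exp(-2t), the lower-order terms cancel: u_t - u_x = 0 (standard advection equation).
Data for u: u(x,0) = φ(x,0) = sin(3x).
By characteristics (dx/dt = -1), u(x,t) = f(x + t) with f = u(·, 0).
So u(x,t) = sin(3t + 3x), and φ(x,t) = exp(-2t)u(x,t).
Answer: φ(x, t) = exp(-2t)sin(3t + 3x)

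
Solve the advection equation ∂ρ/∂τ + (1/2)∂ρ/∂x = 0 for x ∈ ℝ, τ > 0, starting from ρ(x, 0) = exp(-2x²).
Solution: By characteristics (dx/dτ = 1/2), ρ(x,τ) = f(x - (1/2)τ) with f = ρ(·, 0).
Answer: ρ(x, τ) = exp(-2(x - τ/2)²)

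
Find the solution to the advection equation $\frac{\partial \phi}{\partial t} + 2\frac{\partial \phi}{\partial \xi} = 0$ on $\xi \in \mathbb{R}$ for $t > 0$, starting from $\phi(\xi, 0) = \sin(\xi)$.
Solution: By method of characteristics (waves move right with speed 2):
Along characteristics $\xi - 2t =$ const, $\phi$ is constant, so $\phi(\xi,t) = f(\xi - 2t)$ with $f = \phi( \cdot , 0)$.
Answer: $\phi(\xi, t) = \sin(\xi - 2 t)$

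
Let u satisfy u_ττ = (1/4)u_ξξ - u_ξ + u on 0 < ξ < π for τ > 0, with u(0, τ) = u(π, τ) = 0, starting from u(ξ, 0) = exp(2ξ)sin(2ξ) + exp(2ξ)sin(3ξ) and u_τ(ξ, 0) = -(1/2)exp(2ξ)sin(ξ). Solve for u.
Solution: Substitute u = exp(2ξ)w.
Then u_ξ = exp(2ξ)(w_ξ + 2w), u_ξξ = exp(2ξ)(w_ξξ + 4w_ξ + 4w), u_ττ = exp(2ξ)w_ττ; substituting and dividing by exp(2ξ), the lower-order terms cancel: w_ττ = (1/4)w_ξξ (standard wave equation).
Data for w: w(ξ,0) = exp(-2ξ)u(ξ,0) = sin(2ξ) + sin(3ξ); w_τ(ξ,0) = exp(-2ξ)u_τ(ξ,0) = -(1/2)sin(ξ). The boundary conditions carry over: w(0,τ) = w(π,τ) = 0.
Separating variables: w = Σ [A_n cos(ω_n τ) + B_n sin(ω_n τ)] sin(nξ), ω_n = n/2. From ICs (B_n = velocity coefficient / ω_n): A_2=1, A_3=1, B_1=-1.
So w(ξ,τ) = -sin(ξ)sin(τ/2) + sin(2ξ)cos(τ) + sin(3ξ)cos(3τ/2), and u(ξ,τ) = exp(2ξ)w(ξ,τ).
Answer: u(ξ, τ) = -exp(2ξ)sin(ξ)sin(τ/2) + exp(2ξ)sin(2ξ)cos(τ) + exp(2ξ)sin(3ξ)cos(3τ/2)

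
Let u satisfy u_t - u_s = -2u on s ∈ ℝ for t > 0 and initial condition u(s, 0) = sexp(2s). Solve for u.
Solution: Substitute u = exp(2s)w, i.e. w = exp(-2s)u.
By the product rule, u_s = exp(2s)(w_s + 2w), u_t = exp(2s)w_t.
Substituting into the PDE and dividing by exp(2s): w_t - (w_s + 2w) = -2w.
The lower-order terms cancel, leaving the standard advection equation w_t - w_s = 0.
Initial data for w: w(s,0) = exp(-2s)u(s,0) = s.
Solve for w:
  By method of characteristics (waves move left with speed 1):
  Along characteristics s + t = const, w is constant, so w(s,t) = f(s + t) with f = w(·, 0).
Hence w(s,t) = s + t.
Transform back: u(s,t) = exp(2s)w(s,t).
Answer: u(s, t) = sexp(2s) + texp(2s)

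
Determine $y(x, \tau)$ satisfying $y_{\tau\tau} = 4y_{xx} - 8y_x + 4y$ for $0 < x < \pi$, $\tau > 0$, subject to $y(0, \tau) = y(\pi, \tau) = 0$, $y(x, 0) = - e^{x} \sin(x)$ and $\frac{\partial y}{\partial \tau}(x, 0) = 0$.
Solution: Substitute $y = e^{x}u$.
Then $y_x = e^{x}(u_x + u)$, $y_{xx} = e^{x}(u_{xx} + 2u_x + u)$, $y_{\tau\tau} = e^{x}u_{\tau\tau}$; substituting and dividing by $e^{x}$, the lower-order terms cancel: $u_{\tau\tau} = 4u_{xx}$ (standard wave equation).
Data for $u$: $u(x,0) = e^{-x}y(x,0) = - \sin(x)$; $u_{\tau}(x,0) = e^{-x}y_{\tau}(x,0) = 0$. The boundary conditions carry over: $u(0,\tau) = u(\pi,\tau) = 0$.
Separating variables: $u = \sum [A_n \cos(\omega_n \tau) + B_n \sin(\omega_n \tau)] \sin(nx)$, $\omega_n = 2n$. From ICs: $A_1=-1$.
So $u(x,\tau) = - \sin(x) \cos(2 \tau)$, and $y(x,\tau) = e^{x}u(x,\tau)$.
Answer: $y(x, \tau) = - e^{x} \sin(x) \cos(2 \tau)$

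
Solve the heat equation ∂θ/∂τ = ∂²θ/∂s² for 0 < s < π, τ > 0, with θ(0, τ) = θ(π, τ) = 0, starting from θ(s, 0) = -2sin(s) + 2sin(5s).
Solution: Separating variables: θ = Σ c_n exp(-n²τ) sin(ns). From θ(s,0) = -2sin(s) + 2sin(5s): c_1=-2, c_5=2.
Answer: θ(s, τ) = -2exp(-τ)sin(s) + 2exp(-25τ)sin(5s)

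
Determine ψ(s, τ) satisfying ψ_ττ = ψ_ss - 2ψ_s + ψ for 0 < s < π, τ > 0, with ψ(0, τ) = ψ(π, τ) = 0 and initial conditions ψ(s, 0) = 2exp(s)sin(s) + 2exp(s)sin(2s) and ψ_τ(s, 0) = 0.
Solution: Substitute ψ = exp(s)u.
Then ψ_s = exp(s)(u_s + u), ψ_ss = exp(s)(u_ss + 2u_s + u), ψ_ττ = exp(s)u_ττ; substituting and dividing by exp(s), the lower-order terms cancel: u_ττ = u_ss (standard wave equation).
Data for u: u(s,0) = exp(-s)ψ(s,0) = 2sin(s) + 2sin(2s); u_τ(s,0) = exp(-s)ψ_τ(s,0) = 0. The boundary conditions carry over: u(0,τ) = u(π,τ) = 0.
Separating variables: u = Σ [A_n cos(ω_n τ) + B_n sin(ω_n τ)] sin(ns), ω_n = n. From ICs: A_1=2, A_2=2.
So u(s,τ) = 2sin(s)cos(τ) + 2sin(2s)cos(2τ), and ψ(s,τ) = exp(s)u(s,τ).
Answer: ψ(s, τ) = 2exp(s)sin(s)cos(τ) + 2exp(s)sin(2s)cos(2τ)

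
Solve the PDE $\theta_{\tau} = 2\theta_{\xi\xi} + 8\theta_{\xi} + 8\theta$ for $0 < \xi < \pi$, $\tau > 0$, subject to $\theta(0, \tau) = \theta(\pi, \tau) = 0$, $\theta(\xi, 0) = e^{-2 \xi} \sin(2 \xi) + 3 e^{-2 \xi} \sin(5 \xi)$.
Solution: Substitute $\theta = e^{-2\xi}u$.
Then $\theta_{\xi} = e^{-2\xi}(u_{\xi} - 2u)$, $\theta_{\xi\xi} = e^{-2\xi}(u_{\xi\xi} - 4u_{\xi} + 4u)$, $\theta_{\tau} = e^{-2\xi}u_{\tau}$; substituting and dividing by $e^{-2\xi}$, the lower-order terms cancel: $u_{\tau} = 2u_{\xi\xi}$ (standard heat equation).
Data for $u$: $u(\xi,0) = e^{2\xi}\theta(\xi,0) = \sin(2 \xi) + 3 \sin(5 \xi)$. The boundary conditions carry over: $u(0,\tau) = u(\pi,\tau) = 0$.
Separating variables: $u = \sum c_n e^{-2n^2\tau} \sin(n\xi)$. From $u(\xi,0) = \sin(2 \xi) + 3 \sin(5 \xi)$: $c_2=1, c_5=3$.
So $u(\xi,\tau) = e^{-8 \tau} \sin(2 \xi) + 3 e^{-50 \tau} \sin(5 \xi)$, and $\theta(\xi,\tau) = e^{-2\xi}u(\xi,\tau)$.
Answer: $\theta(\xi, \tau) = e^{-8 \tau} e^{-2 \xi} \sin(2 \xi) + 3 e^{-50 \tau} e^{-2 \xi} \sin(5 \xi)$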